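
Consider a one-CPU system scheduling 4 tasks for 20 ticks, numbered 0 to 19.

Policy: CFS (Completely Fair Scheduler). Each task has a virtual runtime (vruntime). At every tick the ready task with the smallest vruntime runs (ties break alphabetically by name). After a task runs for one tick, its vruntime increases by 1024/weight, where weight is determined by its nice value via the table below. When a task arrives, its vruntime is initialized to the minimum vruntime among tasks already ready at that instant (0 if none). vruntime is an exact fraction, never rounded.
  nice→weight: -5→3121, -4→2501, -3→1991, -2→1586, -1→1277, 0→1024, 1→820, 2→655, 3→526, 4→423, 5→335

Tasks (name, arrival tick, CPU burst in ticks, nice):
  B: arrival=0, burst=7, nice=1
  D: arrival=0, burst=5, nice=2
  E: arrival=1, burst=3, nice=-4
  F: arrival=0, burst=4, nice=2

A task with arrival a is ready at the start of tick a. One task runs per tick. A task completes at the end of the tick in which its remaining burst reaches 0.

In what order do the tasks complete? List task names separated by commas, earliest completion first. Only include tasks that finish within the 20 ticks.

t=0: vr[B=0 D=0 F=0] → run B
t=1: vr[B=256/205 D=0 E=0 F=0] → run D
t=2: vr[B=256/205 D=1024/655 E=0 F=0] → run E
t=3: vr[B=256/205 D=1024/655 E=1024/2501 F=0] → run F
t=4: vr[B=256/205 D=1024/655 E=1024/2501 F=1024/655] → run E
t=5: vr[B=256/205 D=1024/655 E=2048/2501 F=1024/655] → run E
t=6: vr[B=256/205 D=1024/655 F=1024/655] → run B
t=7: vr[B=512/205 D=1024/655 F=1024/655] → run D
t=8: vr[B=512/205 D=2048/655 F=1024/655] → run F
t=9: vr[B=512/205 D=2048/655 F=2048/655] → run B
t=10: vr[B=768/205 D=2048/655 F=2048/655] → run D
t=11: vr[B=768/205 D=3072/655 F=2048/655] → run F
t=12: vr[B=768/205 D=3072/655 F=3072/655] → run B
t=13: vr[B=1024/205 D=3072/655 F=3072/655] → run D
t=14: vr[B=1024/205 D=4096/655 F=3072/655] → run F
t=15: vr[B=1024/205 D=4096/655] → run B
t=16: vr[B=256/41 D=4096/655] → run B
t=17: vr[B=1536/205 D=4096/655] → run D
t=18: vr[B=1536/205] → run B
t=19: (idle)

completion order = E, F, D, B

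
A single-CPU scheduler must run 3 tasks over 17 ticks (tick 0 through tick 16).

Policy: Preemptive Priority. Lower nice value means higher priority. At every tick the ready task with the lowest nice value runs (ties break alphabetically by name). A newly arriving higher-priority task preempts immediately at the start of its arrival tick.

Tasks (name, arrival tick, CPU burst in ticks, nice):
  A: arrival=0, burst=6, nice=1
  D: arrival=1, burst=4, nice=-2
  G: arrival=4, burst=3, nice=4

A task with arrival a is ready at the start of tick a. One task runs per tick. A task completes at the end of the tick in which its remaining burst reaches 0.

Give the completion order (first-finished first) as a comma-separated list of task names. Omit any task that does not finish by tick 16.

completion order = D, A, G

t=0: ready={A} → run A
t=1: ready={A,D} → run D
t=2: ready={A,D} → run D
t=3: ready={A,D} → run D
t=4: ready={A,D,G} → run D
t=5: ready={A,G} → run A
t=6: ready={A,G} → run A
t=7: ready={A,G} → run A
t=8: ready={A,G} → run A
t=9: ready={A,G} → run A
t=10: ready={G} → run G
t=11: ready={G} → run G
t=12: ready={G} → run G
t=13: (idle)
t=14: (idle)
t=15: (idle)
t=16: (idle)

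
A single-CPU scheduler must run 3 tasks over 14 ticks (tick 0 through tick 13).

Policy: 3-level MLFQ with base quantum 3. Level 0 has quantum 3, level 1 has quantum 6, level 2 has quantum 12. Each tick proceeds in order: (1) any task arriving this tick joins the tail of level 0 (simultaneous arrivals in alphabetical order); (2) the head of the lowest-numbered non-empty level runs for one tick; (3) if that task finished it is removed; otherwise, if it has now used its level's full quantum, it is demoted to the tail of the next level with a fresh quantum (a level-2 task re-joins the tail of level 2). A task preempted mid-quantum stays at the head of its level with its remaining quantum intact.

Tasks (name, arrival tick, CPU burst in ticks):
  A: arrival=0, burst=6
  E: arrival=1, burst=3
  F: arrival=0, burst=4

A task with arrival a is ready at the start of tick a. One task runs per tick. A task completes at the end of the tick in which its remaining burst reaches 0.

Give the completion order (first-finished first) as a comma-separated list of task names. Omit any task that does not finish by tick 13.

completion order = E, A, F

t=0: L0/L1/L2 = AF/-/- → run A
t=1: L0/L1/L2 = AFE/-/- → run A
t=2: L0/L1/L2 = AFE/-/- → run A
t=3: L0/L1/L2 = FE/A/- → run F
t=4: L0/L1/L2 = FE/A/- → run F
t=5: L0/L1/L2 = FE/A/- → run F
t=6: L0/L1/L2 = E/AF/- → run E
t=7: L0/L1/L2 = E/AF/- → run E
t=8: L0/L1/L2 = E/AF/- → run E
t=9: L0/L1/L2 = -/AF/- → run A
t=10: L0/L1/L2 = -/AF/- → run A
t=11: L0/L1/L2 = -/AF/- → run A
t=12: L0/L1/L2 = -/F/- → run F
t=13: (idle)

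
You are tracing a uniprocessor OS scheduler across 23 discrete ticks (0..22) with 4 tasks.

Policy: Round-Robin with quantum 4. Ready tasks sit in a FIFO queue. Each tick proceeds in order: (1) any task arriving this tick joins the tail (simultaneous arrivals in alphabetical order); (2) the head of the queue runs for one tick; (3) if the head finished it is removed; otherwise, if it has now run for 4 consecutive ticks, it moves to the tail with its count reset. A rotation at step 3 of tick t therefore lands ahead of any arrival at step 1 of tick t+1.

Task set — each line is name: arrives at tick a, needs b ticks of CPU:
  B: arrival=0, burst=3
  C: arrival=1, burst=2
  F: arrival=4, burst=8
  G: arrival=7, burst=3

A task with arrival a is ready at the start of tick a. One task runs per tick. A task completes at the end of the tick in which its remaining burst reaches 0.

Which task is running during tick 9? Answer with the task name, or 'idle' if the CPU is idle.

t=0: queue=[B] q_used=0 → run B
t=1: queue=[B,C] q_used=1 → run B
t=2: queue=[B,C] q_used=2 → run B
t=3: queue=[C] q_used=0 → run C
t=4: queue=[C,F] q_used=1 → run C
t=5: queue=[F] q_used=0 → run F
t=6: queue=[F] q_used=1 → run F
t=7: queue=[F,G] q_used=2 → run F
t=8: queue=[F,G] q_used=3 → run F
t=9: queue=[G,F] q_used=0 → run G
t=10: queue=[G,F] q_used=1 → run G
t=11: queue=[G,F] q_used=2 → run G
t=12: queue=[F] q_used=0 → run F
t=13: queue=[F] q_used=1 → run F
t=14: queue=[F] q_used=2 → run F
t=15: queue=[F] q_used=3 → run F
t=16: (idle)
t=17: (idle)
t=18: (idle)
t=19: (idle)
t=20: (idle)
t=21: (idle)
t=22: (idle)

running at tick 9 = G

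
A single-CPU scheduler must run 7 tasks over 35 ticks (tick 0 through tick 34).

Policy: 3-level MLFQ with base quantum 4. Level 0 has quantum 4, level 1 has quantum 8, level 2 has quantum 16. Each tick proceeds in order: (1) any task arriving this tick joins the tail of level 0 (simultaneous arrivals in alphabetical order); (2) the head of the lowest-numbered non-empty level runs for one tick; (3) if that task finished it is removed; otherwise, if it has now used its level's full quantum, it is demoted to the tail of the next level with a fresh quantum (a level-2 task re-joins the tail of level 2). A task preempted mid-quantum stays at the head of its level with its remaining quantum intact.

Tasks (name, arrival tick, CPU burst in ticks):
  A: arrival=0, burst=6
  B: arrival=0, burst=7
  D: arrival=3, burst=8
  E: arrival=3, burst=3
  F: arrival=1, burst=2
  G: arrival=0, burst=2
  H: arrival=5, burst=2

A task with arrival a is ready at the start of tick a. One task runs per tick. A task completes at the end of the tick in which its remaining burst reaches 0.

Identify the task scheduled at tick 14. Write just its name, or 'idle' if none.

t=0: L0/L1/L2 = ABG/-/- → run A
t=1: L0/L1/L2 = ABGF/-/- → run A
t=2: L0/L1/L2 = ABGF/-/- → run A
t=3: L0/L1/L2 = ABGFDE/-/- → run A
t=4: L0/L1/L2 = BGFDE/A/- → run B
t=5: L0/L1/L2 = BGFDEH/A/- → run B
t=6: L0/L1/L2 = BGFDEH/A/- → run B
t=7: L0/L1/L2 = BGFDEH/A/- → run B
t=8: L0/L1/L2 = GFDEH/AB/- → run G
t=9: L0/L1/L2 = GFDEH/AB/- → run G
t=10: L0/L1/L2 = FDEH/AB/- → run F
t=11: L0/L1/L2 = FDEH/AB/- → run F
t=12: L0/L1/L2 = DEH/AB/- → run D
t=13: L0/L1/L2 = DEH/AB/- → run D
t=14: L0/L1/L2 = DEH/AB/- → run D
t=15: L0/L1/L2 = DEH/AB/- → run D
t=16: L0/L1/L2 = EH/ABD/- → run E
t=17: L0/L1/L2 = EH/ABD/- → run E
t=18: L0/L1/L2 = EH/ABD/- → run E
t=19: L0/L1/L2 = H/ABD/- → run H
t=20: L0/L1/L2 = H/ABD/- → run H
t=21: L0/L1/L2 = -/ABD/- → run A
t=22: L0/L1/L2 = -/ABD/- → run A
t=23: L0/L1/L2 = -/BD/- → run B
t=24: L0/L1/L2 = -/BD/- → run B
t=25: L0/L1/L2 = -/BD/- → run B
t=26: L0/L1/L2 = -/D/- → run D
t=27: L0/L1/L2 = -/D/- → run D
t=28: L0/L1/L2 = -/D/- → run D
t=29: L0/L1/L2 = -/D/- → run D
t=30: (idle)
t=31: (idle)
t=32: (idle)
t=33: (idle)
t=34: (idle)

running at tick 14 = D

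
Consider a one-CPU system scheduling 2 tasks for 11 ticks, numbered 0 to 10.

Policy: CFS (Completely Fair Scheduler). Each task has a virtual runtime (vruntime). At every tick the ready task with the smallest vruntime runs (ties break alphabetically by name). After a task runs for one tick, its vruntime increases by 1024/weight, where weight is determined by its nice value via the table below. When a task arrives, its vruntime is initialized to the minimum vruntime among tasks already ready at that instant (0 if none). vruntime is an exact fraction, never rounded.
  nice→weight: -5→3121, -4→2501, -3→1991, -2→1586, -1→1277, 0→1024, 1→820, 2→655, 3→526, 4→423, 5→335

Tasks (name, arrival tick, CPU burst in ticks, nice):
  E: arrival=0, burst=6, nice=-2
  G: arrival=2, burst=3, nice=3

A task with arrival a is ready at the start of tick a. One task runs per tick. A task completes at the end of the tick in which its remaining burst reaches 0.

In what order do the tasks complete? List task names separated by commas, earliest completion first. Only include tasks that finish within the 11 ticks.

completion order = E, G

t=0: vr[E=0] → run E
t=1: vr[E=512/793] → run E
t=2: vr[E=1024/793 G=1024/793] → run E
t=3: vr[E=1536/793 G=1024/793] → run G
t=4: vr[E=1536/793 G=675328/208559] → run E
t=5: vr[E=2048/793 G=675328/208559] → run E
t=6: vr[E=2560/793 G=675328/208559] → run E
t=7: vr[G=675328/208559] → run G
t=8: vr[G=1081344/208559] → run G
t=9: (idle)
t=10: (idle)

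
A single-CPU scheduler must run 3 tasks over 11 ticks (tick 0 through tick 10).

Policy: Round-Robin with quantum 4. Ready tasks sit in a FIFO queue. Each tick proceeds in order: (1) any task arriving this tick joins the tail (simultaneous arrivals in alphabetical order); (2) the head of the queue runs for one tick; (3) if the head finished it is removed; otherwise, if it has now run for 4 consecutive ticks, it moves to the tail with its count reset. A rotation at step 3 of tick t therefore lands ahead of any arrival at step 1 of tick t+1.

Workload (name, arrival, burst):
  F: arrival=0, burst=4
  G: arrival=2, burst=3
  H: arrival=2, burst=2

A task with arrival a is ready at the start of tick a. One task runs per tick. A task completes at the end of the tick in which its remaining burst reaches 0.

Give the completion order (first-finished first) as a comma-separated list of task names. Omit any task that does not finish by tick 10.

completion order = F, G, H

t=0: queue=[F] q_used=0 → run F
t=1: queue=[F] q_used=1 → run F
t=2: queue=[F,G,H] q_used=2 → run F
t=3: queue=[F,G,H] q_used=3 → run F
t=4: queue=[G,H] q_used=0 → run G
t=5: queue=[G,H] q_used=1 → run G
t=6: queue=[G,H] q_used=2 → run G
t=7: queue=[H] q_used=0 → run H
t=8: queue=[H] q_used=1 → run H
t=9: (idle)
t=10: (idle)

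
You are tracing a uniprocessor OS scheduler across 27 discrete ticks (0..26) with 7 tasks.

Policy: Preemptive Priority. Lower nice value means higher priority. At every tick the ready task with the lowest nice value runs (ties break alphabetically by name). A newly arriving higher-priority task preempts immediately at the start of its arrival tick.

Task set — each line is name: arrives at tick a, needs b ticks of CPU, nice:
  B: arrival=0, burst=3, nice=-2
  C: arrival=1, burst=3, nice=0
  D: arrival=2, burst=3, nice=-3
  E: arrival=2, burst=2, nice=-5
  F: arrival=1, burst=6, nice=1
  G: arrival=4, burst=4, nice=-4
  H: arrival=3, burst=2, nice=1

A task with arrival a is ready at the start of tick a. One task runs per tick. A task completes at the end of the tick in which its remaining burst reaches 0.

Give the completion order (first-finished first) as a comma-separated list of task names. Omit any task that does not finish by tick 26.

t=0: ready={B} → run B
t=1: ready={B,C,F} → run B
t=2: ready={B,C,D,E,F} → run E
t=3: ready={B,C,D,E,F,H} → run E
t=4: ready={B,C,D,F,G,H} → run G
t=5: ready={B,C,D,F,G,H} → run G
t=6: ready={B,C,D,F,G,H} → run G
t=7: ready={B,C,D,F,G,H} → run G
t=8: ready={B,C,D,F,H} → run D
t=9: ready={B,C,D,F,H} → run D
t=10: ready={B,C,D,F,H} → run D
t=11: ready={B,C,F,H} → run B
t=12: ready={C,F,H} → run C
t=13: ready={C,F,H} → run C
t=14: ready={C,F,H} → run C
t=15: ready={F,H} → run F
t=16: ready={F,H} → run F
t=17: ready={F,H} → run F
t=18: ready={F,H} → run F
t=19: ready={F,H} → run F
t=20: ready={F,H} → run F
t=21: ready={H} → run H
t=22: ready={H} → run H
t=23: (idle)
t=24: (idle)
t=25: (idle)
t=26: (idle)

completion order = E, G, D, B, C, F, H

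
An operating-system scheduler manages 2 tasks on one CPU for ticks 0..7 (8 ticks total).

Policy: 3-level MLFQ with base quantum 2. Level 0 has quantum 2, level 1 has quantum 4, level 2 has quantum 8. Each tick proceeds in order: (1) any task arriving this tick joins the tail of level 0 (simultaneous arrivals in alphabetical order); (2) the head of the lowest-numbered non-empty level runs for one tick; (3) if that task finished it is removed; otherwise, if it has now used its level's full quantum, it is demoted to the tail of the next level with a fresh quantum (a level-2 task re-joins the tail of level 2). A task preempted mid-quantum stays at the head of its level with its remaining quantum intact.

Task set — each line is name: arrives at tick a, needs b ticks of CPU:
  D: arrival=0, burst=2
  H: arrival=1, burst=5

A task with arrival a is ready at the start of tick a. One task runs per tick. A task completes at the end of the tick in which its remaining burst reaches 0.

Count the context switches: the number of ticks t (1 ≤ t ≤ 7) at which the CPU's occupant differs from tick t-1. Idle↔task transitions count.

context switches = 2

t=0: L0/L1/L2 = D/-/- → run D
t=1: L0/L1/L2 = DH/-/- → run D
t=2: L0/L1/L2 = H/-/- → run H
t=3: L0/L1/L2 = H/-/- → run H
t=4: L0/L1/L2 = -/H/- → run H
t=5: L0/L1/L2 = -/H/- → run H
t=6: L0/L1/L2 = -/H/- → run H
t=7: (idle)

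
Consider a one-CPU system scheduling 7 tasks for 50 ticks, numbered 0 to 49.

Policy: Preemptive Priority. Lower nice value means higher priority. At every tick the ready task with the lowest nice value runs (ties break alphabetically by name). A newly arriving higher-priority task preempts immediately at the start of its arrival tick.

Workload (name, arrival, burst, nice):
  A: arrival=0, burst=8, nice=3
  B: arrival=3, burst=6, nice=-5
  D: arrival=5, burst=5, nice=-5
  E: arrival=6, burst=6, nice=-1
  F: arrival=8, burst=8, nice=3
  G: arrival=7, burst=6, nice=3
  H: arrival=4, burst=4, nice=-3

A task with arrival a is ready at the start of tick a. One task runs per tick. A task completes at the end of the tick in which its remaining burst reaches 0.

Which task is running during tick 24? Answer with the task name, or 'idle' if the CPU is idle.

running at tick 24 = A

t=0: ready={A} → run A
t=1: ready={A} → run A
t=2: ready={A} → run A
t=3: ready={A,B} → run B
t=4: ready={A,B,H} → run B
t=5: ready={A,B,D,H} → run B
t=6: ready={A,B,D,E,H} → run B
t=7: ready={A,B,D,E,G,H} → run B
t=8: ready={A,B,D,E,F,G,H} → run B
t=9: ready={A,D,E,F,G,H} → run D
t=10: ready={A,D,E,F,G,H} → run D
t=11: ready={A,D,E,F,G,H} → run D
t=12: ready={A,D,E,F,G,H} → run D
t=13: ready={A,D,E,F,G,H} → run D
t=14: ready={A,E,F,G,H} → run H
t=15: ready={A,E,F,G,H} → run H
t=16: ready={A,E,F,G,H} → run H
t=17: ready={A,E,F,G,H} → run H
t=18: ready={A,E,F,G} → run E
t=19: ready={A,E,F,G} → run E
t=20: ready={A,E,F,G} → run E
t=21: ready={A,E,F,G} → run E
t=22: ready={A,E,F,G} → run E
t=23: ready={A,E,F,G} → run E
t=24: ready={A,F,G} → run A
t=25: ready={A,F,G} → run A
t=26: ready={A,F,G} → run A
t=27: ready={A,F,G} → run A
t=28: ready={A,F,G} → run A
t=29: ready={F,G} → run F
t=30: ready={F,G} → run F
t=31: ready={F,G} → run F
t=32: ready={F,G} → run F
t=33: ready={F,G} → run F
t=34: ready={F,G} → run F
t=35: ready={F,G} → run F
t=36: ready={F,G} → run F
t=37: ready={G} → run G
t=38: ready={G} → run G
t=39: ready={G} → run G
t=40: ready={G} → run G
t=41: ready={G} → run G
t=42: ready={G} → run G
t=43: (idle)
t=44: (idle)
t=45: (idle)
t=46: (idle)
t=47: (idle)
t=48: (idle)
t=49: (idle)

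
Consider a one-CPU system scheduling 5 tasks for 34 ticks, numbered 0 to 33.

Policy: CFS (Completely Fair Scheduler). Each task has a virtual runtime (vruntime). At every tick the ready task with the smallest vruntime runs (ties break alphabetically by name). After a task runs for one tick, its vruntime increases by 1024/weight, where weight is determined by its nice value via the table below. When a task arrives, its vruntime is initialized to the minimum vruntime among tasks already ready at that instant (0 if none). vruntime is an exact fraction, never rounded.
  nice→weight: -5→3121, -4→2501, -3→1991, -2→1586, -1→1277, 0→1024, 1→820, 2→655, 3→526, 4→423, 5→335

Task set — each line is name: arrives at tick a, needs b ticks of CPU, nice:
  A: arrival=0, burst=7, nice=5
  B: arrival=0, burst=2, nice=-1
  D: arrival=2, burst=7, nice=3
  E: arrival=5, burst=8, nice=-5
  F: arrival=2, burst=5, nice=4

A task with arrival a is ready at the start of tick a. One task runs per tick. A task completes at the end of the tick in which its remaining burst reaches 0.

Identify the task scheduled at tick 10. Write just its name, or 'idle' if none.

t=0: vr[A=0 B=0] → run A
t=1: vr[A=1024/335 B=0] → run B
t=2: vr[A=1024/335 B=1024/1277 D=1024/1277 F=1024/1277] → run B
t=3: vr[A=1024/335 D=1024/1277 F=1024/1277] → run D
t=4: vr[A=1024/335 D=923136/335851 F=1024/1277] → run F
t=5: vr[A=1024/335 D=923136/335851 E=923136/335851 F=1740800/540171] → run D
t=6: vr[A=1024/335 D=1576960/335851 E=923136/335851 F=1740800/540171] → run E
t=7: vr[A=1024/335 D=1576960/335851 E=3225018880/1048190971 F=1740800/540171] → run A
t=8: vr[A=2048/335 D=1576960/335851 E=3225018880/1048190971 F=1740800/540171] → run E
t=9: vr[A=2048/335 D=1576960/335851 E=3568930304/1048190971 F=1740800/540171] → run F
t=10: vr[A=2048/335 D=1576960/335851 E=3568930304/1048190971 F=3048448/540171] → run E
t=11: vr[A=2048/335 D=1576960/335851 E=3912841728/1048190971 F=3048448/540171] → run E
t=12: vr[A=2048/335 D=1576960/335851 E=4256753152/1048190971 F=3048448/540171] → run E
t=13: vr[A=2048/335 D=1576960/335851 E=4600664576/1048190971 F=3048448/540171] → run E
t=14: vr[A=2048/335 D=1576960/335851 E=4944576000/1048190971 F=3048448/540171] → run D
t=15: vr[A=2048/335 D=2230784/335851 E=4944576000/1048190971 F=3048448/540171] → run E
t=16: vr[A=2048/335 D=2230784/335851 E=5288487424/1048190971 F=3048448/540171] → run E
t=17: vr[A=2048/335 D=2230784/335851 F=3048448/540171] → run F
t=18: vr[A=2048/335 D=2230784/335851 F=1452032/180057] → run A
t=19: vr[A=3072/335 D=2230784/335851 F=1452032/180057] → run D
t=20: vr[A=3072/335 D=2884608/335851 F=1452032/180057] → run F
t=21: vr[A=3072/335 D=2884608/335851 F=5663744/540171] → run D
t=22: vr[A=3072/335 D=3538432/335851 F=5663744/540171] → run A
t=23: vr[A=4096/335 D=3538432/335851 F=5663744/540171] → run F
t=24: vr[A=4096/335 D=3538432/335851] → run D
t=25: vr[A=4096/335 D=4192256/335851] → run A
t=26: vr[A=1024/67 D=4192256/335851] → run D
t=27: vr[A=1024/67] → run A
t=28: vr[A=6144/335] → run A
t=29: (idle)
t=30: (idle)
t=31: (idle)
t=32: (idle)
t=33: (idle)

running at tick 10 = E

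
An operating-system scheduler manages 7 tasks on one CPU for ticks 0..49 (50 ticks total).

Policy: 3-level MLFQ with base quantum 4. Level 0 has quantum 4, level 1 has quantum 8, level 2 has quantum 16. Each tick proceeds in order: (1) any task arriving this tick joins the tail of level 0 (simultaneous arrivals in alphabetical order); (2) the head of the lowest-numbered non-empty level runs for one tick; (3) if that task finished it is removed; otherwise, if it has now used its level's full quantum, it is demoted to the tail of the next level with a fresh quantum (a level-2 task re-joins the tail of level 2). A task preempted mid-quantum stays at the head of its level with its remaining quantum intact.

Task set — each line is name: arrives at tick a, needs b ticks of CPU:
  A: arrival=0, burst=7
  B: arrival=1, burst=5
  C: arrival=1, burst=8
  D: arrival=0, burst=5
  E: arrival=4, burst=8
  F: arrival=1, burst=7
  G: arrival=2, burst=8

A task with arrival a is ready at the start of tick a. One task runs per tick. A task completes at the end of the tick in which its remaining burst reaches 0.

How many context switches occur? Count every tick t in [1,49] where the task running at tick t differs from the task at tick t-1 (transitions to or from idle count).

t=0: L0/L1/L2 = AD/-/- → run A
t=1: L0/L1/L2 = ADBCF/-/- → run A
t=2: L0/L1/L2 = ADBCFG/-/- → run A
t=3: L0/L1/L2 = ADBCFG/-/- → run A
t=4: L0/L1/L2 = DBCFGE/A/- → run D
t=5: L0/L1/L2 = DBCFGE/A/- → run D
t=6: L0/L1/L2 = DBCFGE/A/- → run D
t=7: L0/L1/L2 = DBCFGE/A/- → run D
t=8: L0/L1/L2 = BCFGE/AD/- → run B
t=9: L0/L1/L2 = BCFGE/AD/- → run B
t=10: L0/L1/L2 = BCFGE/AD/- → run B
t=11: L0/L1/L2 = BCFGE/AD/- → run B
t=12: L0/L1/L2 = CFGE/ADB/- → run C
t=13: L0/L1/L2 = CFGE/ADB/- → run C
t=14: L0/L1/L2 = CFGE/ADB/- → run C
t=15: L0/L1/L2 = CFGE/ADB/- → run C
t=16: L0/L1/L2 = FGE/ADBC/- → run F
t=17: L0/L1/L2 = FGE/ADBC/- → run F
t=18: L0/L1/L2 = FGE/ADBC/- → run F
t=19: L0/L1/L2 = FGE/ADBC/- → run F
t=20: L0/L1/L2 = GE/ADBCF/- → run G
t=21: L0/L1/L2 = GE/ADBCF/- → run G
t=22: L0/L1/L2 = GE/ADBCF/- → run G
t=23: L0/L1/L2 = GE/ADBCF/- → run G
t=24: L0/L1/L2 = E/ADBCFG/- → run E
t=25: L0/L1/L2 = E/ADBCFG/- → run E
t=26: L0/L1/L2 = E/ADBCFG/- → run E
t=27: L0/L1/L2 = E/ADBCFG/- → run E
t=28: L0/L1/L2 = -/ADBCFGE/- → run A
t=29: L0/L1/L2 = -/ADBCFGE/- → run A
t=30: L0/L1/L2 = -/ADBCFGE/- → run A
t=31: L0/L1/L2 = -/DBCFGE/- → run D
t=32: L0/L1/L2 = -/BCFGE/- → run B
t=33: L0/L1/L2 = -/CFGE/- → run C
t=34: L0/L1/L2 = -/CFGE/- → run C
t=35: L0/L1/L2 = -/CFGE/- → run C
t=36: L0/L1/L2 = -/CFGE/- → run C
t=37: L0/L1/L2 = -/FGE/- → run F
t=38: L0/L1/L2 = -/FGE/- → run F
t=39: L0/L1/L2 = -/FGE/- → run F
t=40: L0/L1/L2 = -/GE/- → run G
t=41: L0/L1/L2 = -/GE/- → run G
t=42: L0/L1/L2 = -/GE/- → run G
t=43: L0/L1/L2 = -/GE/- → run G
t=44: L0/L1/L2 = -/E/- → run E
t=45: L0/L1/L2 = -/E/- → run E
t=46: L0/L1/L2 = -/E/- → run E
t=47: L0/L1/L2 = -/E/- → run E
t=48: (idle)
t=49: (idle)

context switches = 14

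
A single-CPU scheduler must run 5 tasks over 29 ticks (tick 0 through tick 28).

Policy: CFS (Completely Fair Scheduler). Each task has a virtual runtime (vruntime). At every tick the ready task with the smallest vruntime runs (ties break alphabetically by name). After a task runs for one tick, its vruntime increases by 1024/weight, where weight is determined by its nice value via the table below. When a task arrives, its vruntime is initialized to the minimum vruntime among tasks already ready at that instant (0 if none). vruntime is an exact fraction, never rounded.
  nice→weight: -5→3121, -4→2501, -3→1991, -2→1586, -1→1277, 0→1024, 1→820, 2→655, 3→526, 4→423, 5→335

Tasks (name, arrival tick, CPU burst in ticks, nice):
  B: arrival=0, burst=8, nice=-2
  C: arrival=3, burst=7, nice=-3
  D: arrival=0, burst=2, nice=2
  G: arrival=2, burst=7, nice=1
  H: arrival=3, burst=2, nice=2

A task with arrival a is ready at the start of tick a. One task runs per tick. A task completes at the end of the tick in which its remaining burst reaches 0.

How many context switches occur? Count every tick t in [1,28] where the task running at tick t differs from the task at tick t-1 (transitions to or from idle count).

context switches = 24

t=0: vr[B=0 D=0] → run B
t=1: vr[B=512/793 D=0] → run D
t=2: vr[B=512/793 D=1024/655 G=512/793] → run B
t=3: vr[B=1024/793 C=512/793 D=1024/655 G=512/793 H=512/793] → run C
t=4: vr[B=1024/793 C=1831424/1578863 D=1024/655 G=512/793 H=512/793] → run G
t=5: vr[B=1024/793 C=1831424/1578863 D=1024/655 G=307968/162565 H=512/793] → run H
t=6: vr[B=1024/793 C=1831424/1578863 D=1024/655 G=307968/162565 H=1147392/519415] → run C
t=7: vr[B=1024/793 C=2643456/1578863 D=1024/655 G=307968/162565 H=1147392/519415] → run B
t=8: vr[B=1536/793 C=2643456/1578863 D=1024/655 G=307968/162565 H=1147392/519415] → run D
t=9: vr[B=1536/793 C=2643456/1578863 G=307968/162565 H=1147392/519415] → run C
t=10: vr[B=1536/793 C=3455488/1578863 G=307968/162565 H=1147392/519415] → run G
t=11: vr[B=1536/793 C=3455488/1578863 G=510976/162565 H=1147392/519415] → run B
t=12: vr[B=2048/793 C=3455488/1578863 G=510976/162565 H=1147392/519415] → run C
t=13: vr[B=2048/793 C=4267520/1578863 G=510976/162565 H=1147392/519415] → run H
t=14: vr[B=2048/793 C=4267520/1578863 G=510976/162565] → run B
t=15: vr[B=2560/793 C=4267520/1578863 G=510976/162565] → run C
t=16: vr[B=2560/793 C=5079552/1578863 G=510976/162565] → run G
t=17: vr[B=2560/793 C=5079552/1578863 G=713984/162565] → run C
t=18: vr[B=2560/793 C=5891584/1578863 G=713984/162565] → run B
t=19: vr[B=3072/793 C=5891584/1578863 G=713984/162565] → run C
t=20: vr[B=3072/793 G=713984/162565] → run B
t=21: vr[B=3584/793 G=713984/162565] → run G
t=22: vr[B=3584/793 G=916992/162565] → run B
t=23: vr[G=916992/162565] → run G
t=24: vr[G=224000/32513] → run G
t=25: vr[G=1323008/162565] → run G
t=26: (idle)
t=27: (idle)
t=28: (idle)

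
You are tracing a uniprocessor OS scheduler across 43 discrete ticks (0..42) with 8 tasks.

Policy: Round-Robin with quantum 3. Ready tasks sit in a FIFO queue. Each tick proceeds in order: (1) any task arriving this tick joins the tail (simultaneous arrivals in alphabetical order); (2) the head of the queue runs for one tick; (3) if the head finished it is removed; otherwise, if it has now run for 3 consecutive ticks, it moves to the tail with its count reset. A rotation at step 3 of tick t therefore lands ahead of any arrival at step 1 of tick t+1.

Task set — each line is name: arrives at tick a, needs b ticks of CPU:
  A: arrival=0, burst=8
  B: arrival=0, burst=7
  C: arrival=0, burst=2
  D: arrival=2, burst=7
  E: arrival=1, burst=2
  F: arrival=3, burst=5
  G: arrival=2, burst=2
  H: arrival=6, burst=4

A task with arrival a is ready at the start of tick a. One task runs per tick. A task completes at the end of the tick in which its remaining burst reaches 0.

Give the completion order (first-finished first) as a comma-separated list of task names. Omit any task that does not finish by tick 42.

t=0: queue=[A,B,C] q_used=0 → run A
t=1: queue=[A,B,C,E] q_used=1 → run A
t=2: queue=[A,B,C,E,D,G] q_used=2 → run A
t=3: queue=[B,C,E,D,G,A,F] q_used=0 → run B
t=4: queue=[B,C,E,D,G,A,F] q_used=1 → run B
t=5: queue=[B,C,E,D,G,A,F] q_used=2 → run B
t=6: queue=[C,E,D,G,A,F,B,H] q_used=0 → run C
t=7: queue=[C,E,D,G,A,F,B,H] q_used=1 → run C
t=8: queue=[E,D,G,A,F,B,H] q_used=0 → run E
t=9: queue=[E,D,G,A,F,B,H] q_used=1 → run E
t=10: queue=[D,G,A,F,B,H] q_used=0 → run D
t=11: queue=[D,G,A,F,B,H] q_used=1 → run D
t=12: queue=[D,G,A,F,B,H] q_used=2 → run D
t=13: queue=[G,A,F,B,H,D] q_used=0 → run G
t=14: queue=[G,A,F,B,H,D] q_used=1 → run G
t=15: queue=[A,F,B,H,D] q_used=0 → run A
t=16: queue=[A,F,B,H,D] q_used=1 → run A
t=17: queue=[A,F,B,H,D] q_used=2 → run A
t=18: queue=[F,B,H,D,A] q_used=0 → run F
t=19: queue=[F,B,H,D,A] q_used=1 → run F
t=20: queue=[F,B,H,D,A] q_used=2 → run F
t=21: queue=[B,H,D,A,F] q_used=0 → run B
t=22: queue=[B,H,D,A,F] q_used=1 → run B
t=23: queue=[B,H,D,A,F] q_used=2 → run B
t=24: queue=[H,D,A,F,B] q_used=0 → run H
t=25: queue=[H,D,A,F,B] q_used=1 → run H
t=26: queue=[H,D,A,F,B] q_used=2 → run H
t=27: queue=[D,A,F,B,H] q_used=0 → run D
t=28: queue=[D,A,F,B,H] q_used=1 → run D
t=29: queue=[D,A,F,B,H] q_used=2 → run D
t=30: queue=[A,F,B,H,D] q_used=0 → run A
t=31: queue=[A,F,B,H,D] q_used=1 → run A
t=32: queue=[F,B,H,D] q_used=0 → run F
t=33: queue=[F,B,H,D] q_used=1 → run F
t=34: queue=[B,H,D] q_used=0 → run B
t=35: queue=[H,D] q_used=0 → run H
t=36: queue=[D] q_used=0 → run D
t=37: (idle)
t=38: (idle)
t=39: (idle)
t=40: (idle)
t=41: (idle)
t=42: (idle)

completion order = C, E, G, A, F, B, H, D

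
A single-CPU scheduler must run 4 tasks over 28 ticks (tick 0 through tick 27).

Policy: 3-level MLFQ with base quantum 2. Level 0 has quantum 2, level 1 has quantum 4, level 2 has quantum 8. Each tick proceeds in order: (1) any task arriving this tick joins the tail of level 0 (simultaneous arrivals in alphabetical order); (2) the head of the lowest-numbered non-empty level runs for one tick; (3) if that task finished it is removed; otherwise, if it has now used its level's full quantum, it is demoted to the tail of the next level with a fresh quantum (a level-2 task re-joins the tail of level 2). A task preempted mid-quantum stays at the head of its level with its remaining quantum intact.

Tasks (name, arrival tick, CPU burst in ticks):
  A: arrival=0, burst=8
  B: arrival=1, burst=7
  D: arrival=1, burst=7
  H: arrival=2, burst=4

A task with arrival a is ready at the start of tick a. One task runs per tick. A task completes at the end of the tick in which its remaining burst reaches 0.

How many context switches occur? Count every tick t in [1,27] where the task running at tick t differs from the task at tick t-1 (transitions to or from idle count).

t=0: L0/L1/L2 = A/-/- → run A
t=1: L0/L1/L2 = ABD/-/- → run A
t=2: L0/L1/L2 = BDH/A/- → run B
t=3: L0/L1/L2 = BDH/A/- → run B
t=4: L0/L1/L2 = DH/AB/- → run D
t=5: L0/L1/L2 = DH/AB/- → run D
t=6: L0/L1/L2 = H/ABD/- → run H
t=7: L0/L1/L2 = H/ABD/- → run H
t=8: L0/L1/L2 = -/ABDH/- → run A
t=9: L0/L1/L2 = -/ABDH/- → run A
t=10: L0/L1/L2 = -/ABDH/- → run A
t=11: L0/L1/L2 = -/ABDH/- → run A
t=12: L0/L1/L2 = -/BDH/A → run B
t=13: L0/L1/L2 = -/BDH/A → run B
t=14: L0/L1/L2 = -/BDH/A → run B
t=15: L0/L1/L2 = -/BDH/A → run B
t=16: L0/L1/L2 = -/DH/AB → run D
t=17: L0/L1/L2 = -/DH/AB → run D
t=18: L0/L1/L2 = -/DH/AB → run D
t=19: L0/L1/L2 = -/DH/AB → run D
t=20: L0/L1/L2 = -/H/ABD → run H
t=21: L0/L1/L2 = -/H/ABD → run H
t=22: L0/L1/L2 = -/-/ABD → run A
t=23: L0/L1/L2 = -/-/ABD → run A
t=24: L0/L1/L2 = -/-/BD → run B
t=25: L0/L1/L2 = -/-/D → run D
t=26: (idle)
t=27: (idle)

context switches = 11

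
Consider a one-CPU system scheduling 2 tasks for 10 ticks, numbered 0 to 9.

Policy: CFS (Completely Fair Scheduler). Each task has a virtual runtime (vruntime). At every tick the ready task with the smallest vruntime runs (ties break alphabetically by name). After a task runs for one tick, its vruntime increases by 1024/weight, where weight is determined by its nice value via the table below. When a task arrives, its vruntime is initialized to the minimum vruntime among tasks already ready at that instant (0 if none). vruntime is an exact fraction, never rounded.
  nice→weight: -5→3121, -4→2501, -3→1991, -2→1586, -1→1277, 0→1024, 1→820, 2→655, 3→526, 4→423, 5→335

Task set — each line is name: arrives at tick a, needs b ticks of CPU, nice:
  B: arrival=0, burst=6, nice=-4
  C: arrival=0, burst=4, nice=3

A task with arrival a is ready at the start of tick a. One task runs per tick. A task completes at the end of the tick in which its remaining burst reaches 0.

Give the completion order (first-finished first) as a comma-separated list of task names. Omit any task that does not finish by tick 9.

t=0: vr[B=0 C=0] → run B
t=1: vr[B=1024/2501 C=0] → run C
t=2: vr[B=1024/2501 C=512/263] → run B
t=3: vr[B=2048/2501 C=512/263] → run B
t=4: vr[B=3072/2501 C=512/263] → run B
t=5: vr[B=4096/2501 C=512/263] → run B
t=6: vr[B=5120/2501 C=512/263] → run C
t=7: vr[B=5120/2501 C=1024/263] → run B
t=8: vr[C=1024/263] → run C
t=9: vr[C=1536/263] → run C

completion order = B, C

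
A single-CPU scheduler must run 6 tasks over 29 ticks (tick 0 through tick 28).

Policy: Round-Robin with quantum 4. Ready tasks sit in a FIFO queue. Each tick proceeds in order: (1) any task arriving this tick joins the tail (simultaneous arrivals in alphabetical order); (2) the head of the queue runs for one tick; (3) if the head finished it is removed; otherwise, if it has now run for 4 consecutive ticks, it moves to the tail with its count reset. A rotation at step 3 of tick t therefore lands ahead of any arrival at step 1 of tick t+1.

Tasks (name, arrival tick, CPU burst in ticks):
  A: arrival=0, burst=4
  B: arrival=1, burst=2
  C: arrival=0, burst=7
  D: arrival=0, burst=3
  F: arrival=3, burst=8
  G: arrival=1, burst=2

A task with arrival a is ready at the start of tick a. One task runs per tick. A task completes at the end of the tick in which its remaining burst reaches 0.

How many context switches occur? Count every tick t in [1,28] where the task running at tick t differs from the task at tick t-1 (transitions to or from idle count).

t=0: queue=[A,C,D] q_used=0 → run A
t=1: queue=[A,C,D,B,G] q_used=1 → run A
t=2: queue=[A,C,D,B,G] q_used=2 → run A
t=3: queue=[A,C,D,B,G,F] q_used=3 → run A
t=4: queue=[C,D,B,G,F] q_used=0 → run C
t=5: queue=[C,D,B,G,F] q_used=1 → run C
t=6: queue=[C,D,B,G,F] q_used=2 → run C
t=7: queue=[C,D,B,G,F] q_used=3 → run C
t=8: queue=[D,B,G,F,C] q_used=0 → run D
t=9: queue=[D,B,G,F,C] q_used=1 → run D
t=10: queue=[D,B,G,F,C] q_used=2 → run D
t=11: queue=[B,G,F,C] q_used=0 → run B
t=12: queue=[B,G,F,C] q_used=1 → run B
t=13: queue=[G,F,C] q_used=0 → run G
t=14: queue=[G,F,C] q_used=1 → run G
t=15: queue=[F,C] q_used=0 → run F
t=16: queue=[F,C] q_used=1 → run F
t=17: queue=[F,C] q_used=2 → run F
t=18: queue=[F,C] q_used=3 → run F
t=19: queue=[C,F] q_used=0 → run C
t=20: queue=[C,F] q_used=1 → run C
t=21: queue=[C,F] q_used=2 → run C
t=22: queue=[F] q_used=0 → run F
t=23: queue=[F] q_used=1 → run F
t=24: queue=[F] q_used=2 → run F
t=25: queue=[F] q_used=3 → run F
t=26: (idle)
t=27: (idle)
t=28: (idle)

context switches = 8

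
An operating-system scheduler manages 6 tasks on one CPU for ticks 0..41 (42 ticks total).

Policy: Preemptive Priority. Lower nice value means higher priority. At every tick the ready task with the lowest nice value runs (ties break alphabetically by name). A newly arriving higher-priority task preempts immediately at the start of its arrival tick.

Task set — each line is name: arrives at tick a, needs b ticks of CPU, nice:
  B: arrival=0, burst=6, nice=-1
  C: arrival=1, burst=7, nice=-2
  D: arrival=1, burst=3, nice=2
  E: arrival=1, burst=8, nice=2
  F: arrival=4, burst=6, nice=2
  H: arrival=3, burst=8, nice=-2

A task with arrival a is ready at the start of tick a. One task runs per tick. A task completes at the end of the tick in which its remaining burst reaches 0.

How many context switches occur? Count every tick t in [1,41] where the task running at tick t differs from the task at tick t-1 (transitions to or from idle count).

t=0: ready={B} → run B
t=1: ready={B,C,D,E} → run C
t=2: ready={B,C,D,E} → run C
t=3: ready={B,C,D,E,H} → run C
t=4: ready={B,C,D,E,F,H} → run C
t=5: ready={B,C,D,E,F,H} → run C
t=6: ready={B,C,D,E,F,H} → run C
t=7: ready={B,C,D,E,F,H} → run C
t=8: ready={B,D,E,F,H} → run H
t=9: ready={B,D,E,F,H} → run H
t=10: ready={B,D,E,F,H} → run H
t=11: ready={B,D,E,F,H} → run H
t=12: ready={B,D,E,F,H} → run H
t=13: ready={B,D,E,F,H} → run H
t=14: ready={B,D,E,F,H} → run H
t=15: ready={B,D,E,F,H} → run H
t=16: ready={B,D,E,F} → run B
t=17: ready={B,D,E,F} → run B
t=18: ready={B,D,E,F} → run B
t=19: ready={B,D,E,F} → run B
t=20: ready={B,D,E,F} → run B
t=21: ready={D,E,F} → run D
t=22: ready={D,E,F} → run D
t=23: ready={D,E,F} → run D
t=24: ready={E,F} → run E
t=25: ready={E,F} → run E
t=26: ready={E,F} → run E
t=27: ready={E,F} → run E
t=28: ready={E,F} → run E
t=29: ready={E,F} → run E
t=30: ready={E,F} → run E
t=31: ready={E,F} → run E
t=32: ready={F} → run F
t=33: ready={F} → run F
t=34: ready={F} → run F
t=35: ready={F} → run F
t=36: ready={F} → run F
t=37: ready={F} → run F
t=38: (idle)
t=39: (idle)
t=40: (idle)
t=41: (idle)

context switches = 7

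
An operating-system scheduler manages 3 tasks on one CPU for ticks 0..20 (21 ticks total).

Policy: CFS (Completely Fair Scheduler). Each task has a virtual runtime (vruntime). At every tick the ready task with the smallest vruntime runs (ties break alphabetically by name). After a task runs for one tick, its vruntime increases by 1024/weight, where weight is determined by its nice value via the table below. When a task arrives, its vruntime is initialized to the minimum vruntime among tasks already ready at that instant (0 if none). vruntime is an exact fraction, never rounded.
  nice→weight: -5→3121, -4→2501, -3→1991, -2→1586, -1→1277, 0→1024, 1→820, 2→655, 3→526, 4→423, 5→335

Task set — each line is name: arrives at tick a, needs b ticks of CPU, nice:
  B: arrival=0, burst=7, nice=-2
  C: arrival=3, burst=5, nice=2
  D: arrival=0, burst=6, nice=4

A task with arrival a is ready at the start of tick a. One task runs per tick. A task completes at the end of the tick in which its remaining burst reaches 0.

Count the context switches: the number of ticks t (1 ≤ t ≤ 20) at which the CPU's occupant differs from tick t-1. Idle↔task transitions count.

t=0: vr[B=0 D=0] → run B
t=1: vr[B=512/793 D=0] → run D
t=2: vr[B=512/793 D=1024/423] → run B
t=3: vr[B=1024/793 C=1024/793 D=1024/423] → run B
t=4: vr[B=1536/793 C=1024/793 D=1024/423] → run C
t=5: vr[B=1536/793 C=1482752/519415 D=1024/423] → run B
t=6: vr[B=2048/793 C=1482752/519415 D=1024/423] → run D
t=7: vr[B=2048/793 C=1482752/519415 D=2048/423] → run B
t=8: vr[B=2560/793 C=1482752/519415 D=2048/423] → run C
t=9: vr[B=2560/793 C=2294784/519415 D=2048/423] → run B
t=10: vr[B=3072/793 C=2294784/519415 D=2048/423] → run B
t=11: vr[C=2294784/519415 D=2048/423] → run C
t=12: vr[C=3106816/519415 D=2048/423] → run D
t=13: vr[C=3106816/519415 D=1024/141] → run C
t=14: vr[C=3918848/519415 D=1024/141] → run D
t=15: vr[C=3918848/519415 D=4096/423] → run C
t=16: vr[D=4096/423] → run D
t=17: vr[D=5120/423] → run D
t=18: (idle)
t=19: (idle)
t=20: (idle)

context switches = 15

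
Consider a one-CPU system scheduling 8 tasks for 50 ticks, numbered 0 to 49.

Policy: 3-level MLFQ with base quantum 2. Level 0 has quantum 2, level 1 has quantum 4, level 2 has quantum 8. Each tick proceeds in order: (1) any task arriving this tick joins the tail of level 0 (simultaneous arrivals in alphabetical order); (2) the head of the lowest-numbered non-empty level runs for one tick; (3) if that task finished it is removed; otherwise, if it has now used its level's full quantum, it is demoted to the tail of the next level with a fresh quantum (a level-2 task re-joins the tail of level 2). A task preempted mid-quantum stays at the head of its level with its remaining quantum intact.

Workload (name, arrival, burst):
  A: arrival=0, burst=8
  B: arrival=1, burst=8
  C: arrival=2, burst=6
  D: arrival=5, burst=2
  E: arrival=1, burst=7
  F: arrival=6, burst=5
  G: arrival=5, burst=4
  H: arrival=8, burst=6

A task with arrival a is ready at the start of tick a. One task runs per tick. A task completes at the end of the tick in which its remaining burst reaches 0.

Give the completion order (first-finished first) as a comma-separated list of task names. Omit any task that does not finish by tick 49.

completion order = D, C, G, F, H, A, B, E

t=0: L0/L1/L2 = A/-/- → run A
t=1: L0/L1/L2 = ABE/-/- → run A
t=2: L0/L1/L2 = BEC/A/- → run B
t=3: L0/L1/L2 = BEC/A/- → run B
t=4: L0/L1/L2 = EC/AB/- → run E
t=5: L0/L1/L2 = ECDG/AB/- → run E
t=6: L0/L1/L2 = CDGF/ABE/- → run C
t=7: L0/L1/L2 = CDGF/ABE/- → run C
t=8: L0/L1/L2 = DGFH/ABEC/- → run D
t=9: L0/L1/L2 = DGFH/ABEC/- → run D
t=10: L0/L1/L2 = GFH/ABEC/- → run G
t=11: L0/L1/L2 = GFH/ABEC/- → run G
t=12: L0/L1/L2 = FH/ABECG/- → run F
t=13: L0/L1/L2 = FH/ABECG/- → run F
t=14: L0/L1/L2 = H/ABECGF/- → run H
t=15: L0/L1/L2 = H/ABECGF/- → run H
t=16: L0/L1/L2 = -/ABECGFH/- → run A
t=17: L0/L1/L2 = -/ABECGFH/- → run A
t=18: L0/L1/L2 = -/ABECGFH/- → run A
t=19: L0/L1/L2 = -/ABECGFH/- → run A
t=20: L0/L1/L2 = -/BECGFH/A → run B
t=21: L0/L1/L2 = -/BECGFH/A → run B
t=22: L0/L1/L2 = -/BECGFH/A → run B
t=23: L0/L1/L2 = -/BECGFH/A → run B
t=24: L0/L1/L2 = -/ECGFH/AB → run E
t=25: L0/L1/L2 = -/ECGFH/AB → run E
t=26: L0/L1/L2 = -/ECGFH/AB → run E
t=27: L0/L1/L2 = -/ECGFH/AB → run E
t=28: L0/L1/L2 = -/CGFH/ABE → run C
t=29: L0/L1/L2 = -/CGFH/ABE → run C
t=30: L0/L1/L2 = -/CGFH/ABE → run C
t=31: L0/L1/L2 = -/CGFH/ABE → run C
t=32: L0/L1/L2 = -/GFH/ABE → run G
t=33: L0/L1/L2 = -/GFH/ABE → run G
t=34: L0/L1/L2 = -/FH/ABE → run F
t=35: L0/L1/L2 = -/FH/ABE → run F
t=36: L0/L1/L2 = -/FH/ABE → run F
t=37: L0/L1/L2 = -/H/ABE → run H
t=38: L0/L1/L2 = -/H/ABE → run H
t=39: L0/L1/L2 = -/H/ABE → run H
t=40: L0/L1/L2 = -/H/ABE → run H
t=41: L0/L1/L2 = -/-/ABE → run A
t=42: L0/L1/L2 = -/-/ABE → run A
t=43: L0/L1/L2 = -/-/BE → run B
t=44: L0/L1/L2 = -/-/BE → run B
t=45: L0/L1/L2 = -/-/E → run E
t=46: (idle)
t=47: (idle)
t=48: (idle)
t=49: (idle)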